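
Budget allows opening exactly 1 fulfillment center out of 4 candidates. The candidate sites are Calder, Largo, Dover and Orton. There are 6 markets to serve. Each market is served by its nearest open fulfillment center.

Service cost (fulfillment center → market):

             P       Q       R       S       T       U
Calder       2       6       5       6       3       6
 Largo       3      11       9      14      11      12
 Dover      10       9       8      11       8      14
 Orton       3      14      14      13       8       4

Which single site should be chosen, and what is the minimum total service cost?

With exactly 1 open, each market uses its cheapest among the chosen.
{Calder}: P→Calder 2, Q→Calder 6, R→Calder 5, S→Calder 6, T→Calder 3, U→Calder 6. Service cost 28.
{Orton}: service cost 56
{Largo}: service cost 60
Among all 4 size-1 choices, {Calder} is lowest.

Choose Calder only; total service cost 28.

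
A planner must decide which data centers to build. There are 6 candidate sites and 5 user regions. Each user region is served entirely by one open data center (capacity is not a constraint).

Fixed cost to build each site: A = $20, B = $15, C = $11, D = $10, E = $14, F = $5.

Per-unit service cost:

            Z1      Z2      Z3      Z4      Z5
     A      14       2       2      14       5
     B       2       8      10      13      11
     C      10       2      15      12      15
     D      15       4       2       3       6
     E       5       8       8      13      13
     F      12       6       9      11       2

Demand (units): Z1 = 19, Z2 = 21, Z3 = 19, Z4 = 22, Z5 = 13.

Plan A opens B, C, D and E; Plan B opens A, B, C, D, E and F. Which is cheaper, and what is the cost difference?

Plan B is cheaper by 27.

Plan A: {B, C, D, E}: Z1→B 2·19=38, Z2→C 2·21=42, Z3→D 2·19=38, Z4→D 3·22=66, Z5→D 6·13=78. Service 262; fixed 50; total 312.
Plan B: {A, B, C, D, E, F}: Z1→B 2·19=38, Z2→A 2·21=42, Z3→A 2·19=38, Z4→D 3·22=66, Z5→F 2·13=26. Service 210; fixed 75; total 285.
Difference: |312 − 285| = 27.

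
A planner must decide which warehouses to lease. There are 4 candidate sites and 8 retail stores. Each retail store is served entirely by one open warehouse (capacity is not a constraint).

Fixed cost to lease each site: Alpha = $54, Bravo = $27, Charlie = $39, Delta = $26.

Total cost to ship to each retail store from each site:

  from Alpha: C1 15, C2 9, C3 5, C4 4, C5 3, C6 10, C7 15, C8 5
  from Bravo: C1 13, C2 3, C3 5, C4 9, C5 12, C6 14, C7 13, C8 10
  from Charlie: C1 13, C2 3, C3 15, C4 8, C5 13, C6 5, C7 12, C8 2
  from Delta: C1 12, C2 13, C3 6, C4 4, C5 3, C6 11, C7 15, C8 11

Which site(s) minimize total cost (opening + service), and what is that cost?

For any fixed open set, each retail store goes to its cheapest open site; total = fixed + service.
{Delta}: C1→Delta 12, C2→Delta 13, C3→Delta 6, C4→Delta 4, C5→Delta 3, C6→Delta 11, C7→Delta 15, C8→Delta 11. Service 75; fixed 26; total 101.
{Bravo}: C1→Bravo 13, C2→Bravo 3, C3→Bravo 5, C4→Bravo 9, C5→Bravo 12, C6→Bravo 14, C7→Bravo 13, C8→Bravo 10. Service 79; fixed 27; total 106.
{Charlie}: C1→Charlie 13, C2→Charlie 3, C3→Charlie 15, C4→Charlie 8, C5→Charlie 13, C6→Charlie 5, C7→Charlie 12, C8→Charlie 2. Service 71; fixed 39; total 110.
{Alpha, Bravo, Charlie, Delta}: service 46 + fixed 146 = 192
No other subset beats 101.

Open Delta only; minimum total cost 101.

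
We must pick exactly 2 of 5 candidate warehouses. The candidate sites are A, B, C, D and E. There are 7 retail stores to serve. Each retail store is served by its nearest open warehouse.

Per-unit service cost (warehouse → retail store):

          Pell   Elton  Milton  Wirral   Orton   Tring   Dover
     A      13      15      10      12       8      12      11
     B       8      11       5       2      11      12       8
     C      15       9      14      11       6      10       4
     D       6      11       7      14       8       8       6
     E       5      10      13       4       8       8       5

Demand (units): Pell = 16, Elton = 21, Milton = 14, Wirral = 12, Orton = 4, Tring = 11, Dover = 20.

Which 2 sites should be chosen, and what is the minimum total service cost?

With exactly 2 open, each retail store uses its cheapest among the chosen.
{B, E}: Pell→E 5·16=80, Elton→E 10·21=210, Milton→B 5·14=70, Wirral→B 2·12=24, Orton→E 8·4=32, Tring→E 8·11=88, Dover→E 5·20=100. Service cost 604.
{B, C}: service cost 625
{D, E}: service cost 656
Among all 10 size-2 choices, {B, E} is lowest.

Choose B and E; total service cost 604.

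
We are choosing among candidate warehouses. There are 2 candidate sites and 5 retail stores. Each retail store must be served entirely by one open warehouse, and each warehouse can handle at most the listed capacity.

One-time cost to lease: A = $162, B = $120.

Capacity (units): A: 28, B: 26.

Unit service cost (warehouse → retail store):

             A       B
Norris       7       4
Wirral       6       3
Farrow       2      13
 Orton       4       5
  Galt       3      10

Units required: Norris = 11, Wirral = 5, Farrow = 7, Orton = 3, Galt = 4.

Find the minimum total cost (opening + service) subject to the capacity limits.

Open {A, B}: Norris→B 4·11=44, Wirral→B 3·5=15, Farrow→A 2·7=14, Orton→A 4·3=12, Galt→A 3·4=12.
Loads: A carries 14/28, B carries 16/26. Service 97; fixed 282; total 379.
Next best feasible plan costs 382.

Minimum total cost: 379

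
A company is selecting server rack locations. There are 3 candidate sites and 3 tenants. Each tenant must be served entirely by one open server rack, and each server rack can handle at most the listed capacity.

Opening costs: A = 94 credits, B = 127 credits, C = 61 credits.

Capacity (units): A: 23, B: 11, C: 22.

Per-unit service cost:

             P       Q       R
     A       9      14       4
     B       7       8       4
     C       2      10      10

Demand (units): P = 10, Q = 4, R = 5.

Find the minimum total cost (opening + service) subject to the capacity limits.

Open {C}: P→C 2·10=20, Q→C 10·4=40, R→C 10·5=50.
Loads: C carries 19/22. Service 110; fixed 61; total 171.
Next best feasible plan costs 235.

Minimum total cost: 171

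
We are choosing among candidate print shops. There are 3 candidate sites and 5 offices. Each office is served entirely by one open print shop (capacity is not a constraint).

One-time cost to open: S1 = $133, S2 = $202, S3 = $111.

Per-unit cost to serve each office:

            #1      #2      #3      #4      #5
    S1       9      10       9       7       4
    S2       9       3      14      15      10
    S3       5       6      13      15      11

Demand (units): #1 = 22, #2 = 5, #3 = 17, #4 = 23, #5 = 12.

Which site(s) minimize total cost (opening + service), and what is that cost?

For any fixed open set, each office goes to its cheapest open site; total = fixed + service.
{S1}: #1→S1 9·22=198, #2→S1 10·5=50, #3→S1 9·17=153, #4→S1 7·23=161, #5→S1 4·12=48. Service 610; fixed 133; total 743.
{S1, S3}: #1→S3 5·22=110, #2→S3 6·5=30, #3→S1 9·17=153, #4→S1 7·23=161, #5→S1 4·12=48. Service 502; fixed 244; total 746.
{S1, S2}: #1→S1 9·22=198, #2→S2 3·5=15, #3→S1 9·17=153, #4→S1 7·23=161, #5→S1 4·12=48. Service 575; fixed 335; total 910.
{S1, S2, S3}: #1→S3 5·22=110, #2→S2 3·5=15, #3→S1 9·17=153, #4→S1 7·23=161, #5→S1 4·12=48. Service 487; fixed 446; total 933.
No other subset beats 743.

Open S1 only; minimum total cost 743.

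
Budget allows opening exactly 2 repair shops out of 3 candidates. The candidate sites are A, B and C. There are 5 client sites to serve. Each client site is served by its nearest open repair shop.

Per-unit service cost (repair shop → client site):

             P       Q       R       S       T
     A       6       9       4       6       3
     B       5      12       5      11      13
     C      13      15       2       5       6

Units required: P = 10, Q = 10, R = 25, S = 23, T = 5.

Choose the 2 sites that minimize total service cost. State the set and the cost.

Choose A and C; total service cost 330.

With exactly 2 open, each client site uses its cheapest among the chosen.
{A, C}: P→A 6·10=60, Q→A 9·10=90, R→C 2·25=50, S→C 5·23=115, T→A 3·5=15. Service cost 330.
{B, C}: service cost 365
{A, B}: service cost 393
Among all 3 size-2 choices, {A, C} is lowest.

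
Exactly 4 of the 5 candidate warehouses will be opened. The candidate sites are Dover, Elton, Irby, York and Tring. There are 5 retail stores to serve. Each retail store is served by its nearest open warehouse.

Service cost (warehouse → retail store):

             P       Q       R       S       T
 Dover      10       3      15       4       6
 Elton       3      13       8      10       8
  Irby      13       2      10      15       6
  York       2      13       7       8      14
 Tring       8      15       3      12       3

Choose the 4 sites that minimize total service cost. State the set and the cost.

With exactly 4 open, each retail store uses its cheapest among the chosen.
{Dover, Irby, York, Tring}: P→York 2, Q→Irby 2, R→Tring 3, S→Dover 4, T→Tring 3. Service cost 14.
{Dover, Elton, Irby, Tring}: service cost 15
{Dover, Elton, York, Tring}: service cost 15
Among all 5 size-4 choices, {Dover, Irby, York, Tring} is lowest.

Choose Dover, Irby, York and Tring; total service cost 14.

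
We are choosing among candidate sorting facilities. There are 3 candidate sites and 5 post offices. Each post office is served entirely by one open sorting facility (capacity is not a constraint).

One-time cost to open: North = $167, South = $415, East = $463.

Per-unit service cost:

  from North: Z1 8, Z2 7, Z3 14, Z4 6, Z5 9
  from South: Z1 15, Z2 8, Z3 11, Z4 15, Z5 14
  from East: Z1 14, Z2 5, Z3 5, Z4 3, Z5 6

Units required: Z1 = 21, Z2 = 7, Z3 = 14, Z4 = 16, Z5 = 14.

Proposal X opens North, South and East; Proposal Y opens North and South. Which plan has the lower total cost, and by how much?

Proposal Y is cheaper by 275.

Proposal X: {North, South, East}: Z1→North 8·21=168, Z2→East 5·7=35, Z3→East 5·14=70, Z4→East 3·16=48, Z5→East 6·14=84. Service 405; fixed 1045; total 1450.
Proposal Y: {North, South}: Z1→North 8·21=168, Z2→North 7·7=49, Z3→South 11·14=154, Z4→North 6·16=96, Z5→North 9·14=126. Service 593; fixed 582; total 1175.
Difference: |1450 − 1175| = 275.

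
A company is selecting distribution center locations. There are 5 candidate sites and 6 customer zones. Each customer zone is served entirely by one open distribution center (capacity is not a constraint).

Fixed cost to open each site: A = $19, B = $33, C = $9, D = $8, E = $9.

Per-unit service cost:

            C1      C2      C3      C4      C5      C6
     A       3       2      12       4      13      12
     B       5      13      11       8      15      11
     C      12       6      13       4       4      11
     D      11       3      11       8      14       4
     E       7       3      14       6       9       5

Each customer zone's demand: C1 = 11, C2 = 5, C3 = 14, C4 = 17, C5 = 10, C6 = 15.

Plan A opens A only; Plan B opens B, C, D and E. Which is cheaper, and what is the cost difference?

Plan A: {A}: C1→A 3·11=33, C2→A 2·5=10, C3→A 12·14=168, C4→A 4·17=68, C5→A 13·10=130, C6→A 12·15=180. Service 589; fixed 19; total 608.
Plan B: {B, C, D, E}: C1→B 5·11=55, C2→D 3·5=15, C3→B 11·14=154, C4→C 4·17=68, C5→C 4·10=40, C6→D 4·15=60. Service 392; fixed 59; total 451.
Difference: |608 − 451| = 157.

Plan B is cheaper by 157.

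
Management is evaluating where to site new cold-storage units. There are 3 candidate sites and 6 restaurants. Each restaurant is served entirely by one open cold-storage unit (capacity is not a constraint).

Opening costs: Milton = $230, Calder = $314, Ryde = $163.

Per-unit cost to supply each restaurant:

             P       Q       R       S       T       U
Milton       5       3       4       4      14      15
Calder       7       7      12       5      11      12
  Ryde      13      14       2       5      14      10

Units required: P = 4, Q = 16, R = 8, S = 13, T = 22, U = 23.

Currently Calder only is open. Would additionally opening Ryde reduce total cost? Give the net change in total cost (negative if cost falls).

No — net change +37 (cost rises by 37).

Current service cost with {Calder}: 819.
Adding Ryde: each restaurant re-picks its cheapest; new service cost 693, saving 126.
Extra fixed cost: 163. Net change = 163 − 126 = 37.
(Totals: 1133 → 1170.)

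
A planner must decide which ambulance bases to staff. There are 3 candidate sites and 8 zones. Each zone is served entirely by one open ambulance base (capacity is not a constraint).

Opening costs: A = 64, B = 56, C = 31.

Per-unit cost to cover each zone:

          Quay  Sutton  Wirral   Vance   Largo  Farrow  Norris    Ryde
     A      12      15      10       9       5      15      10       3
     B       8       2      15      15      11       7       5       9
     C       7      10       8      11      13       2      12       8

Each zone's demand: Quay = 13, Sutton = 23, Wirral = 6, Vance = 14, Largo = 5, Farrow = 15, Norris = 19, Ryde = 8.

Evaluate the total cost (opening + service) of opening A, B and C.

Each zone is assigned to its cheapest site among the open ones.
{A, B, C}: Quay→C 7·13=91, Sutton→B 2·23=46, Wirral→C 8·6=48, Vance→A 9·14=126, Largo→A 5·5=25, Farrow→C 2·15=30, Norris→B 5·19=95, Ryde→A 3·8=24. Service 485; fixed 151; total 636.

Total cost: 636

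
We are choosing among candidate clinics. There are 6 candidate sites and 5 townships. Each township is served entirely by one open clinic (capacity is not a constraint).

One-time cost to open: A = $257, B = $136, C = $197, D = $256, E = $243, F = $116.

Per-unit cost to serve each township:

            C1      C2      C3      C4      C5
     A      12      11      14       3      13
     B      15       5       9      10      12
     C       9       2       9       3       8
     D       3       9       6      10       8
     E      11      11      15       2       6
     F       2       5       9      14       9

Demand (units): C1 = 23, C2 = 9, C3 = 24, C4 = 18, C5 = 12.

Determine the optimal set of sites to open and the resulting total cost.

Open C and F; minimum total cost 743.

For any fixed open set, each township goes to its cheapest open site; total = fixed + service.
{C, F}: C1→F 2·23=46, C2→C 2·9=18, C3→C 9·24=216, C4→C 3·18=54, C5→C 8·12=96. Service 430; fixed 313; total 743.
{E, F}: service 415 + fixed 359 = 774
{F}: C1→F 2·23=46, C2→F 5·9=45, C3→F 9·24=216, C4→F 14·18=252, C5→F 9·12=108. Service 667; fixed 116; total 783.
{A, B, C, D, E, F}: service 316 + fixed 1205 = 1521
No other subset beats 743.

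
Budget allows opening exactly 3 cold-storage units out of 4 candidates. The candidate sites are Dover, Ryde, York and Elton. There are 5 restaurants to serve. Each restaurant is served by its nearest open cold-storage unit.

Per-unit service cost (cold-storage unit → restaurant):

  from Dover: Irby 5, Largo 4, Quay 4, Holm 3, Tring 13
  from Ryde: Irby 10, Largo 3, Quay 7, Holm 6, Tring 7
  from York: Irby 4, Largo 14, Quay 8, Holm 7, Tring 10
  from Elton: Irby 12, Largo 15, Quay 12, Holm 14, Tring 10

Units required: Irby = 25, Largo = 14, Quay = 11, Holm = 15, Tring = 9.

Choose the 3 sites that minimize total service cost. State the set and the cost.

With exactly 3 open, each restaurant uses its cheapest among the chosen.
{Dover, Ryde, York}: Irby→York 4·25=100, Largo→Ryde 3·14=42, Quay→Dover 4·11=44, Holm→Dover 3·15=45, Tring→Ryde 7·9=63. Service cost 294.
{Dover, Ryde, Elton}: service cost 319
{Dover, York, Elton}: service cost 335
Among all 4 size-3 choices, {Dover, Ryde, York} is lowest.

Choose Dover, Ryde and York; total service cost 294.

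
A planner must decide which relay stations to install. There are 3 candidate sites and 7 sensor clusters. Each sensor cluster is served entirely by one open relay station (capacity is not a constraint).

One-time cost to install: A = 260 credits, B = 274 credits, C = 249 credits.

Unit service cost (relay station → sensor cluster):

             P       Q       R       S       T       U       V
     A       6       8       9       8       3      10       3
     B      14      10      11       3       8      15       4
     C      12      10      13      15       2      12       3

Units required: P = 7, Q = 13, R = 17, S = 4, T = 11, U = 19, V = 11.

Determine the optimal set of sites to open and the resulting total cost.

Open A only; minimum total cost 847.

For any fixed open set, each sensor cluster goes to its cheapest open site; total = fixed + service.
{A}: P→A 6·7=42, Q→A 8·13=104, R→A 9·17=153, S→A 8·4=32, T→A 3·11=33, U→A 10·19=190, V→A 3·11=33. Service 587; fixed 260; total 847.
{C}: service 778 + fixed 249 = 1027
{A, C}: P→A 6·7=42, Q→A 8·13=104, R→A 9·17=153, S→A 8·4=32, T→C 2·11=22, U→A 10·19=190, V→A 3·11=33. Service 576; fixed 509; total 1085.
{A, B, C}: service 556 + fixed 783 = 1339
No other subset beats 847.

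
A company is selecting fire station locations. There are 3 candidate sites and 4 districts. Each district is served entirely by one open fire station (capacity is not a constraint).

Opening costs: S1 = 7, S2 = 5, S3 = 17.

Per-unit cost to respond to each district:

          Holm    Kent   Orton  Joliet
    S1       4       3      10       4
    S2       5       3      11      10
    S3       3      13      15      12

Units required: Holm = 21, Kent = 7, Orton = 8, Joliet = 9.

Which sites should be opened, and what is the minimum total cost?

For any fixed open set, each district goes to its cheapest open site; total = fixed + service.
{S1, S3}: Holm→S3 3·21=63, Kent→S1 3·7=21, Orton→S1 10·8=80, Joliet→S1 4·9=36. Service 200; fixed 24; total 224.
{S1}: service 221 + fixed 7 = 228
{S1, S2, S3}: service 200 + fixed 29 = 229
{S2}: Holm→S2 5·21=105, Kent→S2 3·7=21, Orton→S2 11·8=88, Joliet→S2 10·9=90. Service 304; fixed 5; total 309.
(All 7 nonempty subsets were checked; S1 and S3 is lowest.)

Open S1 and S3; minimum total cost 224.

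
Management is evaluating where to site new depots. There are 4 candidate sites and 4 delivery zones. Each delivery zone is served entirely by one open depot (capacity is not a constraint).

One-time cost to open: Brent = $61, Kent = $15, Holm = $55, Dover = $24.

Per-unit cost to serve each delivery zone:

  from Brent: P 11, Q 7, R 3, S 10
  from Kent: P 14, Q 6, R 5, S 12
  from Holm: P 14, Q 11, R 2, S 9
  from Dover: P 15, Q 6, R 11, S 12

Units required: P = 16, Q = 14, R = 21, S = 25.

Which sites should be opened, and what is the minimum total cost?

For any fixed open set, each delivery zone goes to its cheapest open site; total = fixed + service.
{Kent, Holm}: P→Kent 14·16=224, Q→Kent 6·14=84, R→Holm 2·21=42, S→Holm 9·25=225. Service 575; fixed 70; total 645.
{Brent}: service 587 + fixed 61 = 648
{Brent, Kent}: P→Brent 11·16=176, Q→Kent 6·14=84, R→Brent 3·21=63, S→Brent 10·25=250. Service 573; fixed 76; total 649.
{Brent, Kent, Holm, Dover}: P→Brent 11·16=176, Q→Kent 6·14=84, R→Holm 2·21=42, S→Holm 9·25=225. Service 527; fixed 155; total 682.
No other subset beats 645.

Open Kent and Holm; minimum total cost 645.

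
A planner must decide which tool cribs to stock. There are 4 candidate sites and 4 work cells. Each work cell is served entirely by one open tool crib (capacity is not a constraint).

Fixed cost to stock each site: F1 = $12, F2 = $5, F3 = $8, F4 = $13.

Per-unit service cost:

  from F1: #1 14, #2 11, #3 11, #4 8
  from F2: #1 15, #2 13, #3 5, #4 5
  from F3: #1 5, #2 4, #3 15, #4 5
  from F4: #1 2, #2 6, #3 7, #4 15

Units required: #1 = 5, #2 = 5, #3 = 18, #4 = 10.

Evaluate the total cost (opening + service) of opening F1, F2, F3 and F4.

Each work cell is assigned to its cheapest site among the open ones.
{F1, F2, F3, F4}: #1→F4 2·5=10, #2→F3 4·5=20, #3→F2 5·18=90, #4→F2 5·10=50. Service 170; fixed 38; total 208.

Total cost: 208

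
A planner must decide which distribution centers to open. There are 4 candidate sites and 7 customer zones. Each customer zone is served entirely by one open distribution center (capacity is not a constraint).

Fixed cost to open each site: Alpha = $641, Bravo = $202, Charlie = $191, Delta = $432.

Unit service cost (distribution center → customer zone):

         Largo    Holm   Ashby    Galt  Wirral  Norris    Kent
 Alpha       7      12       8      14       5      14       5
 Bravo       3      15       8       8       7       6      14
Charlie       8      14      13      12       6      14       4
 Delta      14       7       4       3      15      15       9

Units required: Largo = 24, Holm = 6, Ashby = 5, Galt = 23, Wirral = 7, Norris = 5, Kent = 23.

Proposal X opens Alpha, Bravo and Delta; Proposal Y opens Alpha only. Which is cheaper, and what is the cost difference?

Proposal X: {Alpha, Bravo, Delta}: Largo→Bravo 3·24=72, Holm→Delta 7·6=42, Ashby→Delta 4·5=20, Galt→Delta 3·23=69, Wirral→Alpha 5·7=35, Norris→Bravo 6·5=30, Kent→Alpha 5·23=115. Service 383; fixed 1275; total 1658.
Proposal Y: {Alpha}: Largo→Alpha 7·24=168, Holm→Alpha 12·6=72, Ashby→Alpha 8·5=40, Galt→Alpha 14·23=322, Wirral→Alpha 5·7=35, Norris→Alpha 14·5=70, Kent→Alpha 5·23=115. Service 822; fixed 641; total 1463.
Difference: |1658 − 1463| = 195.

Proposal Y is cheaper by 195.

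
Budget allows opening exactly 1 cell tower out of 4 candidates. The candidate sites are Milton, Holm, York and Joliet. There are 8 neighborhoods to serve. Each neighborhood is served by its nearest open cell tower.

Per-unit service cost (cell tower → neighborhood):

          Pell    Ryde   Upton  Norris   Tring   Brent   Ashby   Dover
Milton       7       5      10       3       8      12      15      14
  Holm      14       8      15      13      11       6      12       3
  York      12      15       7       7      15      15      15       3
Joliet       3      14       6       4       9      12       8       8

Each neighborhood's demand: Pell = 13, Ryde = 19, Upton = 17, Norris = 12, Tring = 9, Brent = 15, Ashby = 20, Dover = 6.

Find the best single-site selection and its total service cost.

With exactly 1 open, each neighborhood uses its cheapest among the chosen.
{Joliet}: Pell→Joliet 3·13=39, Ryde→Joliet 14·19=266, Upton→Joliet 6·17=102, Norris→Joliet 4·12=48, Tring→Joliet 9·9=81, Brent→Joliet 12·15=180, Ashby→Joliet 8·20=160, Dover→Joliet 8·6=48. Service cost 924.
{Milton}: service cost 1028
{Holm}: service cost 1192
Among all 4 size-1 choices, {Joliet} is lowest.

Choose Joliet only; total service cost 924.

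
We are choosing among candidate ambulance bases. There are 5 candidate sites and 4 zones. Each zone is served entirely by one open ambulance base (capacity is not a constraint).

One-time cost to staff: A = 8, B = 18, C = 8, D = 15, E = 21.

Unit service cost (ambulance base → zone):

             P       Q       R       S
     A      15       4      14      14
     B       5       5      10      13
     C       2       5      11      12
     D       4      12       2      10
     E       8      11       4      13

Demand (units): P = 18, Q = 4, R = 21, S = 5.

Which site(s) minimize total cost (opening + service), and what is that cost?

For any fixed open set, each zone goes to its cheapest open site; total = fixed + service.
{C, D}: P→C 2·18=36, Q→C 5·4=20, R→D 2·21=42, S→D 10·5=50. Service 148; fixed 23; total 171.
{A, C, D}: P→C 2·18=36, Q→A 4·4=16, R→D 2·21=42, S→D 10·5=50. Service 144; fixed 31; total 175.
{B, C, D}: P→C 2·18=36, Q→B 5·4=20, R→D 2·21=42, S→D 10·5=50. Service 148; fixed 41; total 189.
{A, B, C, D, E}: service 144 + fixed 70 = 214
No other subset beats 171.

Open C and D; minimum total cost 171.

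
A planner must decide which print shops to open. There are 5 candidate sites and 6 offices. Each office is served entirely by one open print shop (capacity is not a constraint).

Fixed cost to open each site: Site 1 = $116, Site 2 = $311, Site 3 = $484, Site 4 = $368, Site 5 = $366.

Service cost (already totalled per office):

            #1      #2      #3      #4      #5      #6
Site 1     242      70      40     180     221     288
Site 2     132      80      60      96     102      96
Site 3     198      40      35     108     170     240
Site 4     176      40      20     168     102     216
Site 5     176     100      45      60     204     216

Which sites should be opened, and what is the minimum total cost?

Open Site 2 only; minimum total cost 877.

For any fixed open set, each office goes to its cheapest open site; total = fixed + service.
{Site 2}: #1→Site 2 132, #2→Site 2 80, #3→Site 2 60, #4→Site 2 96, #5→Site 2 102, #6→Site 2 96. Service 566; fixed 311; total 877.
{Site 1, Site 2}: #1→Site 2 132, #2→Site 1 70, #3→Site 1 40, #4→Site 2 96, #5→Site 2 102, #6→Site 2 96. Service 536; fixed 427; total 963.
{Site 4}: #1→Site 4 176, #2→Site 4 40, #3→Site 4 20, #4→Site 4 168, #5→Site 4 102, #6→Site 4 216. Service 722; fixed 368; total 1090.
{Site 1, Site 2, Site 3, Site 4, Site 5}: #1→Site 2 132, #2→Site 3 40, #3→Site 4 20, #4→Site 5 60, #5→Site 2 102, #6→Site 2 96. Service 450; fixed 1645; total 2095.
No other subset beats 877.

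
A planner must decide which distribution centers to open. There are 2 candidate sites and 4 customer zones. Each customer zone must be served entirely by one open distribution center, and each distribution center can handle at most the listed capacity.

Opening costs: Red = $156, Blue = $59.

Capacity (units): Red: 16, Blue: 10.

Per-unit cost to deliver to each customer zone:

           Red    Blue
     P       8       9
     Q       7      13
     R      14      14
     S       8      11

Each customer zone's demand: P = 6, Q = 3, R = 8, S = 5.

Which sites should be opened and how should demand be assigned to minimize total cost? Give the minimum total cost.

Open {Red, Blue}: P→Red 8·6=48, Q→Red 7·3=21, R→Blue 14·8=112, S→Red 8·5=40.
Loads: Red carries 14/16, Blue carries 8/10. Service 221; fixed 215; total 436.
Next best feasible plan costs 442.

Minimum total cost: 436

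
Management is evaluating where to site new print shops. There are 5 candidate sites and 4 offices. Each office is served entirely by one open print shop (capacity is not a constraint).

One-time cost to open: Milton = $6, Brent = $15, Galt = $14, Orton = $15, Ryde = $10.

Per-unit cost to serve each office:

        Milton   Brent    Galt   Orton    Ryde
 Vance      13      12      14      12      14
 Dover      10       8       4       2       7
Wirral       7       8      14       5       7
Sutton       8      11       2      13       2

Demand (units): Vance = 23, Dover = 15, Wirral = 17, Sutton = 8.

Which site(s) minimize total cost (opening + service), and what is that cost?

For any fixed open set, each office goes to its cheapest open site; total = fixed + service.
{Orton, Ryde}: Vance→Orton 12·23=276, Dover→Orton 2·15=30, Wirral→Orton 5·17=85, Sutton→Ryde 2·8=16. Service 407; fixed 25; total 432.
{Galt, Orton}: Vance→Orton 12·23=276, Dover→Orton 2·15=30, Wirral→Orton 5·17=85, Sutton→Galt 2·8=16. Service 407; fixed 29; total 436.
{Milton, Orton, Ryde}: service 407 + fixed 31 = 438
{Milton, Brent, Galt, Orton, Ryde}: service 407 + fixed 60 = 467
No other subset beats 432.

Open Orton and Ryde; minimum total cost 432.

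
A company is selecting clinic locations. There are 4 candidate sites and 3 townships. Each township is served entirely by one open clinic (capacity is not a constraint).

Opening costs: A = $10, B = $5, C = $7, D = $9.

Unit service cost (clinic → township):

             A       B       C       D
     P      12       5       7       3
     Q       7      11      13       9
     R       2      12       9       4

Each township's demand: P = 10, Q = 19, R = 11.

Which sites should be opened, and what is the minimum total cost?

Open A and D; minimum total cost 204.

For any fixed open set, each township goes to its cheapest open site; total = fixed + service.
{A, D}: P→D 3·10=30, Q→A 7·19=133, R→A 2·11=22. Service 185; fixed 19; total 204.
{A, B, D}: service 185 + fixed 24 = 209
{A, C, D}: P→D 3·10=30, Q→A 7·19=133, R→A 2·11=22. Service 185; fixed 26; total 211.
{A, B, C, D}: P→D 3·10=30, Q→A 7·19=133, R→A 2·11=22. Service 185; fixed 31; total 216.
No other subset beats 204.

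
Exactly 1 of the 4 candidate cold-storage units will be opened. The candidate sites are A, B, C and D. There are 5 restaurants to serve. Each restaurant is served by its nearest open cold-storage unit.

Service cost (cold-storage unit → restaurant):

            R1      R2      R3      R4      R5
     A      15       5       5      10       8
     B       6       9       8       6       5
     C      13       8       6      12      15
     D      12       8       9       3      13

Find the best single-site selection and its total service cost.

With exactly 1 open, each restaurant uses its cheapest among the chosen.
{B}: R1→B 6, R2→B 9, R3→B 8, R4→B 6, R5→B 5. Service cost 34.
{A}: service cost 43
{D}: service cost 45
Among all 4 size-1 choices, {B} is lowest.

Choose B only; total service cost 34.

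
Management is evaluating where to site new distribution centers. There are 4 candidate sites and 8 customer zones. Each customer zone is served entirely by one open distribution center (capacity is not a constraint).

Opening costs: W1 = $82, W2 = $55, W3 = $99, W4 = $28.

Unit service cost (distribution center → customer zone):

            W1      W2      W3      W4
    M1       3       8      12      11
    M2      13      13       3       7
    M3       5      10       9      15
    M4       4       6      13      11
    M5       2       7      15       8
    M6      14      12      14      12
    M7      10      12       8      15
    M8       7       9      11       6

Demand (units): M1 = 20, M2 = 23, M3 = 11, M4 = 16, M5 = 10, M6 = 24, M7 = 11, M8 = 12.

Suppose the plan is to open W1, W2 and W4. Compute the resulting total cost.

Each customer zone is assigned to its cheapest site among the open ones.
{W1, W2, W4}: M1→W1 3·20=60, M2→W4 7·23=161, M3→W1 5·11=55, M4→W1 4·16=64, M5→W1 2·10=20, M6→W2 12·24=288, M7→W1 10·11=110, M8→W4 6·12=72. Service 830; fixed 165; total 995.

Total cost: 995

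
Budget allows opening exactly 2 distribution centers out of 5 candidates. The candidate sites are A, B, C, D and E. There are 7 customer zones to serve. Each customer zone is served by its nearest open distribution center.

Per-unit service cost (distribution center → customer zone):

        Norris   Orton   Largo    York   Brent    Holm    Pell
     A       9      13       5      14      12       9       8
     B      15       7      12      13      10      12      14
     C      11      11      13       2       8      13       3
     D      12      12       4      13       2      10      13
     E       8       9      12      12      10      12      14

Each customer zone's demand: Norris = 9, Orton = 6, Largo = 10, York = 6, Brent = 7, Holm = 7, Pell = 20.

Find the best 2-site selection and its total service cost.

Choose C and D; total service cost 361.

With exactly 2 open, each customer zone uses its cheapest among the chosen.
{C, D}: Norris→C 11·9=99, Orton→C 11·6=66, Largo→D 4·10=40, York→C 2·6=12, Brent→D 2·7=14, Holm→D 10·7=70, Pell→C 3·20=60. Service cost 361.
{A, C}: service cost 388
{C, E}: service cost 458
Among all 10 size-2 choices, {C, D} is lowest.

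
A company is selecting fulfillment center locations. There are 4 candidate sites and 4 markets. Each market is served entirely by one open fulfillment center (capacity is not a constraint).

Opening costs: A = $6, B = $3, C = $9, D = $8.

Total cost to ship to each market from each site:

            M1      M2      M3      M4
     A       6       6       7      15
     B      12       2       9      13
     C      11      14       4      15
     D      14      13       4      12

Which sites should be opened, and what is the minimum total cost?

Open A and B; minimum total cost 37.

For any fixed open set, each market goes to its cheapest open site; total = fixed + service.
{A, B}: M1→A 6, M2→B 2, M3→A 7, M4→B 13. Service 28; fixed 9; total 37.
{B}: M1→B 12, M2→B 2, M3→B 9, M4→B 13. Service 36; fixed 3; total 39.
{A}: M1→A 6, M2→A 6, M3→A 7, M4→A 15. Service 34; fixed 6; total 40.
{A, B, C, D}: M1→A 6, M2→B 2, M3→C 4, M4→D 12. Service 24; fixed 26; total 50.
No other subset beats 37.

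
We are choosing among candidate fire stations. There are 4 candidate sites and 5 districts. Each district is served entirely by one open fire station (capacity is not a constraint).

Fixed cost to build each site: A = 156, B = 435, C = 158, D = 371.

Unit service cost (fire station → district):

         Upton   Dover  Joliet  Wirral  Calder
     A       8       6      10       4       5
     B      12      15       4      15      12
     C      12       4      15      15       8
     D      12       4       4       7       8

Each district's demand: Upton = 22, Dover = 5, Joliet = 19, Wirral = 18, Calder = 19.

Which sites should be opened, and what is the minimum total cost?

For any fixed open set, each district goes to its cheapest open site; total = fixed + service.
{A}: Upton→A 8·22=176, Dover→A 6·5=30, Joliet→A 10·19=190, Wirral→A 4·18=72, Calder→A 5·19=95. Service 563; fixed 156; total 719.
{A, C}: service 553 + fixed 314 = 867
{A, D}: service 439 + fixed 527 = 966
{A, B, C, D}: service 439 + fixed 1120 = 1559
No other subset beats 719.

Open A only; minimum total cost 719.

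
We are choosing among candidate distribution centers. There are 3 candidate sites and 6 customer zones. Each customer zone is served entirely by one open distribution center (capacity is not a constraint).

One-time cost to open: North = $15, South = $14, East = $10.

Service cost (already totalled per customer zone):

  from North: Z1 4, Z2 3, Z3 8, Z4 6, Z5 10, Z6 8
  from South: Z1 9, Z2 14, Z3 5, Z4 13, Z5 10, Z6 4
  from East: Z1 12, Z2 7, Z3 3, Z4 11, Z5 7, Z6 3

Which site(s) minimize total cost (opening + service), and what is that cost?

Open North and East; minimum total cost 51.

For any fixed open set, each customer zone goes to its cheapest open site; total = fixed + service.
{North, East}: Z1→North 4, Z2→North 3, Z3→East 3, Z4→North 6, Z5→East 7, Z6→East 3. Service 26; fixed 25; total 51.
{East}: service 43 + fixed 10 = 53
{North}: service 39 + fixed 15 = 54
{North, South, East}: Z1→North 4, Z2→North 3, Z3→East 3, Z4→North 6, Z5→East 7, Z6→East 3. Service 26; fixed 39; total 65.
(All 7 nonempty subsets were checked; North and East is lowest.)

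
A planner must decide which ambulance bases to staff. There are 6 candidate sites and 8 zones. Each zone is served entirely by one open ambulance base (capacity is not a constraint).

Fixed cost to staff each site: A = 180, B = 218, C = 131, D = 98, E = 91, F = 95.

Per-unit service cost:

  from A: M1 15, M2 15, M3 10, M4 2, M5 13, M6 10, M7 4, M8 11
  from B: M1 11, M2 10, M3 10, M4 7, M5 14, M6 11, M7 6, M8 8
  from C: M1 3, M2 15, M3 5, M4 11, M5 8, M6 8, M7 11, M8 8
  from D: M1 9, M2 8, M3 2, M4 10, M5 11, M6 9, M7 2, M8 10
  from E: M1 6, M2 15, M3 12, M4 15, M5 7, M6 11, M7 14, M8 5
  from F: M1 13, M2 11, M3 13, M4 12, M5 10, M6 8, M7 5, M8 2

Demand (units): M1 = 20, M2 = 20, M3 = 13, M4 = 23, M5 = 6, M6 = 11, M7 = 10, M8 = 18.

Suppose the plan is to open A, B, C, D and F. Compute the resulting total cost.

Total cost: 1206

Each zone is assigned to its cheapest site among the open ones.
{A, B, C, D, F}: M1→C 3·20=60, M2→D 8·20=160, M3→D 2·13=26, M4→A 2·23=46, M5→C 8·6=48, M6→C 8·11=88, M7→D 2·10=20, M8→F 2·18=36. Service 484; fixed 722; total 1206.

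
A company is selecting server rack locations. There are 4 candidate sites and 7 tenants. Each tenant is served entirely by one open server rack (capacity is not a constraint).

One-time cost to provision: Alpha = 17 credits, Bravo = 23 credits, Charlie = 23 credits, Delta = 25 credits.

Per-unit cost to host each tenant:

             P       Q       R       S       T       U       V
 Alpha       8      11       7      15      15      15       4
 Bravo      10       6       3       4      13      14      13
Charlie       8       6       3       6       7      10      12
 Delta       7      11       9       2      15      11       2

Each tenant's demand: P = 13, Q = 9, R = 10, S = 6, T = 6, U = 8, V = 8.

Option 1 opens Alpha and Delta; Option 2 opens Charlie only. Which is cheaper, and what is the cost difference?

Option 1: {Alpha, Delta}: P→Delta 7·13=91, Q→Alpha 11·9=99, R→Alpha 7·10=70, S→Delta 2·6=12, T→Alpha 15·6=90, U→Delta 11·8=88, V→Delta 2·8=16. Service 466; fixed 42; total 508.
Option 2: {Charlie}: P→Charlie 8·13=104, Q→Charlie 6·9=54, R→Charlie 3·10=30, S→Charlie 6·6=36, T→Charlie 7·6=42, U→Charlie 10·8=80, V→Charlie 12·8=96. Service 442; fixed 23; total 465.
Difference: |508 − 465| = 43.

Option 2 is cheaper by 43.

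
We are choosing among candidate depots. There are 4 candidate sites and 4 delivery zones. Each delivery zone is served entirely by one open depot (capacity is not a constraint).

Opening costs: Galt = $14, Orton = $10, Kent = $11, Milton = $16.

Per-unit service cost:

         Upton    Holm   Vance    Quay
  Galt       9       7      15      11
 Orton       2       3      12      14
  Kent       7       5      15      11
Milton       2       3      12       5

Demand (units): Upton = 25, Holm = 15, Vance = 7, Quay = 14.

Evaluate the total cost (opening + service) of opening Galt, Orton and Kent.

Each delivery zone is assigned to its cheapest site among the open ones.
{Galt, Orton, Kent}: Upton→Orton 2·25=50, Holm→Orton 3·15=45, Vance→Orton 12·7=84, Quay→Galt 11·14=154. Service 333; fixed 35; total 368.

Total cost: 368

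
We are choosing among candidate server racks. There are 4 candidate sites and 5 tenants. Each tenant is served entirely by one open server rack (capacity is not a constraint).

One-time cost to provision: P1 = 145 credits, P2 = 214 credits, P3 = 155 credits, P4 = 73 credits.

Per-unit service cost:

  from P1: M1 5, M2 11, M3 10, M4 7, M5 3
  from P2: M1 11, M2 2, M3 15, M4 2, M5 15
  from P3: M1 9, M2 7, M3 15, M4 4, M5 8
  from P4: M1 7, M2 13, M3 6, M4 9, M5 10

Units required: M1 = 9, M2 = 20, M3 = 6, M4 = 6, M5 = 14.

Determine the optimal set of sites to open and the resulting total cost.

Open P1 only; minimum total cost 554.

For any fixed open set, each tenant goes to its cheapest open site; total = fixed + service.
{P1}: M1→P1 5·9=45, M2→P1 11·20=220, M3→P1 10·6=60, M4→P1 7·6=42, M5→P1 3·14=42. Service 409; fixed 145; total 554.
{P1, P2}: service 199 + fixed 359 = 558
{P2, P4}: service 291 + fixed 287 = 578
{P1, P2, P3, P4}: service 175 + fixed 587 = 762
No other subset beats 554.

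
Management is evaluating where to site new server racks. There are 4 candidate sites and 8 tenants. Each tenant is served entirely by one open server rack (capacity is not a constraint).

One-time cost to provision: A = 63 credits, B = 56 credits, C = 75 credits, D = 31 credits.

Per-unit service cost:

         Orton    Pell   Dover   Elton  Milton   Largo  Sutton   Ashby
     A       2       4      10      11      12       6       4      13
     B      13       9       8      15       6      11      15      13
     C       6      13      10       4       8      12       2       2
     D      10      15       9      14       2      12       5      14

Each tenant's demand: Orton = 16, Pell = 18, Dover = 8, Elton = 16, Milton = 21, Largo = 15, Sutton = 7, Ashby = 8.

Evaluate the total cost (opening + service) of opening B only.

Total cost: 1230

Each tenant is assigned to its cheapest site among the open ones.
{B}: Orton→B 13·16=208, Pell→B 9·18=162, Dover→B 8·8=64, Elton→B 15·16=240, Milton→B 6·21=126, Largo→B 11·15=165, Sutton→B 15·7=105, Ashby→B 13·8=104. Service 1174; fixed 56; total 1230.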